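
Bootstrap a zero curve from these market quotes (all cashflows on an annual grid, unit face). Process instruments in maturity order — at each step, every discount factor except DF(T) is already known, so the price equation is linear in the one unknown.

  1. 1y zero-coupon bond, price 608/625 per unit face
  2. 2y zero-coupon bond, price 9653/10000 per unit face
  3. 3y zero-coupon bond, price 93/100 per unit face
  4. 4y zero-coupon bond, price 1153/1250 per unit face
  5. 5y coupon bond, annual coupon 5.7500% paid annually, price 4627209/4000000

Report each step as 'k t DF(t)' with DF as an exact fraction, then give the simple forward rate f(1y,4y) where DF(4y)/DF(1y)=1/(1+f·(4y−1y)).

step 1 [1y] zero: DF = P = 608/625 ≈ 0.972800
step 2 [2y] zero: DF = P = 9653/10000 ≈ 0.965300
step 3 [3y] zero: DF = P = 93/100 ≈ 0.930000
step 4 [4y] zero: DF = P = 1153/1250 ≈ 0.922400
step 5 [5y] bond c/1=23/400: DF=(4627209/4000000 − 23/400·(0.972800+0.965300+0.930000+0.922400))/(1+23/400) = 4439/5000 ≈ 0.887800

1 1 608/625
2 2 9653/10000
3 3 93/100
4 4 1153/1250
5 5 4439/5000
f(1y,4y) = ((608/625)/(1153/1250) − 1)/(3) = 21/1153 ≈ 1.8213%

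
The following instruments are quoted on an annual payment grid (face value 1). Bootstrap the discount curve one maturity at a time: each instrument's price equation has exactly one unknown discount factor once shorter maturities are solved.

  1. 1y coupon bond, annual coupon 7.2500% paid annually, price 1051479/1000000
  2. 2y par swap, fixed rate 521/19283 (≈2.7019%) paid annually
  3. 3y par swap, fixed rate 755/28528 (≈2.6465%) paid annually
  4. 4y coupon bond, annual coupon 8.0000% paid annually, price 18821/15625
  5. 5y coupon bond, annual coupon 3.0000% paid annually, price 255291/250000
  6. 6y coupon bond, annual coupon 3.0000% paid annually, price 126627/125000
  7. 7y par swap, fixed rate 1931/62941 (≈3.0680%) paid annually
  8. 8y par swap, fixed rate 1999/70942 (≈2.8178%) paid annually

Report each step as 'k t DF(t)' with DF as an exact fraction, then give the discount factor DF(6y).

1 1 2451/2500
2 2 9479/10000
3 3 1849/2000
4 4 113/125
5 5 441/500
6 6 2121/2500
7 7 8069/10000
8 8 8001/10000
DF(6y) = 2121/2500 ≈ 0.848400

step 1 [1y] bond c/1=29/400: DF=(1051479/1000000 − 29/400·(0))/(1+29/400) = 2451/2500 ≈ 0.980400
step 2 [2y] swap r/1=521/19283: DF=(1 − 521/19283·(0.980400))/(1+521/19283) = 9479/10000 ≈ 0.947900
step 3 [3y] swap r/1=755/28528: DF=(1 − 755/28528·(0.980400+0.947900))/(1+755/28528) = 1849/2000 ≈ 0.924500
step 4 [4y] bond c/1=2/25: DF=(18821/15625 − 2/25·(0.980400+0.947900+0.924500))/(1+2/25) = 113/125 ≈ 0.904000
step 5 [5y] bond c/1=3/100: DF=(255291/250000 − 3/100·(0.980400+0.947900+0.924500+0.904000))/(1+3/100) = 441/500 ≈ 0.882000
step 6 [6y] bond c/1=3/100: DF=(126627/125000 − 3/100·(0.980400+0.947900+0.924500+0.904000+0.882000))/(1+3/100) = 2121/2500 ≈ 0.848400
step 7 [7y] swap r/1=1931/62941: DF=(1 − 1931/62941·(0.980400+0.947900+0.924500+0.904000+0.882000+0.848400))/(1+1931/62941) = 8069/10000 ≈ 0.806900
step 8 [8y] swap r/1=1999/70942: DF=(1 − 1999/70942·(0.980400+0.947900+0.924500+0.904000+0.882000+0.848400+0.806900))/(1+1999/70942) = 8001/10000 ≈ 0.800100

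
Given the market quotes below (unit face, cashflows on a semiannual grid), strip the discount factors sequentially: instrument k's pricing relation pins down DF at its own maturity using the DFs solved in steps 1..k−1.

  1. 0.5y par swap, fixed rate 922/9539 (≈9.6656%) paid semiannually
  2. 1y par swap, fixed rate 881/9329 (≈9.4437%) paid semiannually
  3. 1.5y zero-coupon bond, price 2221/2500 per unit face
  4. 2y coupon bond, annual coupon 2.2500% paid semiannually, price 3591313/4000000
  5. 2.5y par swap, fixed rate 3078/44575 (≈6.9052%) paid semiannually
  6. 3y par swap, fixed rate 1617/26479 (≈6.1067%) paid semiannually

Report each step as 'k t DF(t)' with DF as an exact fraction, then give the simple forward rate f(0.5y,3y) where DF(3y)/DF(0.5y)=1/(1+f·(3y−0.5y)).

step 1 [0.5y] swap r/2=461/9539: DF=(1 − 461/9539·(0))/(1+461/9539) = 9539/10000 ≈ 0.953900
step 2 [1y] swap r/2=881/18658: DF=(1 − 881/18658·(0.953900))/(1+881/18658) = 9119/10000 ≈ 0.911900
step 3 [1.5y] zero: DF = P = 2221/2500 ≈ 0.888400
step 4 [2y] bond c/2=9/800: DF=(3591313/4000000 − 9/800·(0.953900+0.911900+0.888400))/(1+9/800) = 2143/2500 ≈ 0.857200
step 5 [2.5y] swap r/2=1539/44575: DF=(1 − 1539/44575·(0.953900+0.911900+0.888400+0.857200))/(1+1539/44575) = 8461/10000 ≈ 0.846100
step 6 [3y] swap r/2=1617/52958: DF=(1 − 1617/52958·(0.953900+0.911900+0.888400+0.857200+0.846100))/(1+1617/52958) = 8383/10000 ≈ 0.838300

1 1/2 9539/10000
2 1 9119/10000
3 3/2 2221/2500
4 2 2143/2500
5 5/2 8461/10000
6 3 8383/10000
f(0.5y,3y) = ((9539/10000)/(8383/10000) − 1)/(5/2) = 2312/41915 ≈ 5.5159%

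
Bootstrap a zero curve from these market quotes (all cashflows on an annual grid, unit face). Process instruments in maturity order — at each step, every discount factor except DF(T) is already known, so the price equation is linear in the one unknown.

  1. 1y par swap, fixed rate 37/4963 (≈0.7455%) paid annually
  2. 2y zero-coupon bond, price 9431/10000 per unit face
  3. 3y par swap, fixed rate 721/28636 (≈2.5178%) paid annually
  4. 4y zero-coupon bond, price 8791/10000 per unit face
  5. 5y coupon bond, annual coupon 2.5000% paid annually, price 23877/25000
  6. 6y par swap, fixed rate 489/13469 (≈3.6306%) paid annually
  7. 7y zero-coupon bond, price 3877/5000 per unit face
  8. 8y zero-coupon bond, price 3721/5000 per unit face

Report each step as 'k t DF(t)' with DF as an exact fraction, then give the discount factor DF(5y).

step 1 [1y] swap r/1=37/4963: DF=(1 − 37/4963·(0))/(1+37/4963) = 4963/5000 ≈ 0.992600
step 2 [2y] zero: DF = P = 9431/10000 ≈ 0.943100
step 3 [3y] swap r/1=721/28636: DF=(1 − 721/28636·(0.992600+0.943100))/(1+721/28636) = 9279/10000 ≈ 0.927900
step 4 [4y] zero: DF = P = 8791/10000 ≈ 0.879100
step 5 [5y] bond c/1=1/40: DF=(23877/25000 − 1/40·(0.992600+0.943100+0.927900+0.879100))/(1+1/40) = 1681/2000 ≈ 0.840500
step 6 [6y] swap r/1=489/13469: DF=(1 − 489/13469·(0.992600+0.943100+0.927900+0.879100+0.840500))/(1+489/13469) = 2011/2500 ≈ 0.804400
step 7 [7y] zero: DF = P = 3877/5000 ≈ 0.775400
step 8 [8y] zero: DF = P = 3721/5000 ≈ 0.744200

1 1 4963/5000
2 2 9431/10000
3 3 9279/10000
4 4 8791/10000
5 5 1681/2000
6 6 2011/2500
7 7 3877/5000
8 8 3721/5000
DF(5y) = 1681/2000 ≈ 0.840500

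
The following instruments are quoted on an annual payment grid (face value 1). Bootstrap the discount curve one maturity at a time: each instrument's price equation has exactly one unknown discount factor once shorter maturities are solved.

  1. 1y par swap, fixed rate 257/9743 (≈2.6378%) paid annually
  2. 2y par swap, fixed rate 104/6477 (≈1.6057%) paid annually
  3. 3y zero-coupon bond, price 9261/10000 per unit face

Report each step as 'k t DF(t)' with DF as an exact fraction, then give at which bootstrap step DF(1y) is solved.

step 1 [1y] swap r/1=257/9743: DF=(1 − 257/9743·(0))/(1+257/9743) = 9743/10000 ≈ 0.974300
step 2 [2y] swap r/1=104/6477: DF=(1 − 104/6477·(0.974300))/(1+104/6477) = 1211/1250 ≈ 0.968800
step 3 [3y] zero: DF = P = 9261/10000 ≈ 0.926100

1 1 9743/10000
2 2 1211/1250
3 3 9261/10000
DF(1y) is solved at step 1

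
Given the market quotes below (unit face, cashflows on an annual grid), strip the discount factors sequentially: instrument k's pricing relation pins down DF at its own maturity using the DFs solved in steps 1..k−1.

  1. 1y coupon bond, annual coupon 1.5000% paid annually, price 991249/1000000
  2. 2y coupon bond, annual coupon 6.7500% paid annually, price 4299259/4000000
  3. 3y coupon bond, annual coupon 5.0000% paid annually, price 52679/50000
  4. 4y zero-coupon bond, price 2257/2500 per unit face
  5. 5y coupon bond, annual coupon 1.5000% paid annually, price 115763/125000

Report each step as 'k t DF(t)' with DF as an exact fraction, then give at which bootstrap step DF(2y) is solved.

step 1 [1y] bond c/1=3/200: DF=(991249/1000000 − 3/200·(0))/(1+3/200) = 4883/5000 ≈ 0.976600
step 2 [2y] bond c/1=27/400: DF=(4299259/4000000 − 27/400·(0.976600))/(1+27/400) = 9451/10000 ≈ 0.945100
step 3 [3y] bond c/1=1/20: DF=(52679/50000 − 1/20·(0.976600+0.945100))/(1+1/20) = 9119/10000 ≈ 0.911900
step 4 [4y] zero: DF = P = 2257/2500 ≈ 0.902800
step 5 [5y] bond c/1=3/200: DF=(115763/125000 − 3/200·(0.976600+0.945100+0.911900+0.902800))/(1+3/200) = 2143/2500 ≈ 0.857200

1 1 4883/5000
2 2 9451/10000
3 3 9119/10000
4 4 2257/2500
5 5 2143/2500
DF(2y) is solved at step 2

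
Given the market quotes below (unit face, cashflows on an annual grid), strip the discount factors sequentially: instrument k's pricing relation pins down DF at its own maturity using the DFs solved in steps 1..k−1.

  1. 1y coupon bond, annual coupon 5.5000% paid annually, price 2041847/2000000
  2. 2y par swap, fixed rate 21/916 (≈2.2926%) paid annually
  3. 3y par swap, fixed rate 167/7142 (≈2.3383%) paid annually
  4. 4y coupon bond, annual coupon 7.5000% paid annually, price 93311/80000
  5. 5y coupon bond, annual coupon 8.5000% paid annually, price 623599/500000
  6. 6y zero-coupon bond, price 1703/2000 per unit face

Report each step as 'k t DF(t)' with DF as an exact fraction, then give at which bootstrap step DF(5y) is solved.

1 1 9677/10000
2 2 9559/10000
3 3 2333/2500
4 4 8857/10000
5 5 8563/10000
6 6 1703/2000
DF(5y) is solved at step 5

step 1 [1y] bond c/1=11/200: DF=(2041847/2000000 − 11/200·(0))/(1+11/200) = 9677/10000 ≈ 0.967700
step 2 [2y] swap r/1=21/916: DF=(1 − 21/916·(0.967700))/(1+21/916) = 9559/10000 ≈ 0.955900
step 3 [3y] swap r/1=167/7142: DF=(1 − 167/7142·(0.967700+0.955900))/(1+167/7142) = 2333/2500 ≈ 0.933200
step 4 [4y] bond c/1=3/40: DF=(93311/80000 − 3/40·(0.967700+0.955900+0.933200))/(1+3/40) = 8857/10000 ≈ 0.885700
step 5 [5y] bond c/1=17/200: DF=(623599/500000 − 17/200·(0.967700+0.955900+0.933200+0.885700))/(1+17/200) = 8563/10000 ≈ 0.856300
step 6 [6y] zero: DF = P = 1703/2000 ≈ 0.851500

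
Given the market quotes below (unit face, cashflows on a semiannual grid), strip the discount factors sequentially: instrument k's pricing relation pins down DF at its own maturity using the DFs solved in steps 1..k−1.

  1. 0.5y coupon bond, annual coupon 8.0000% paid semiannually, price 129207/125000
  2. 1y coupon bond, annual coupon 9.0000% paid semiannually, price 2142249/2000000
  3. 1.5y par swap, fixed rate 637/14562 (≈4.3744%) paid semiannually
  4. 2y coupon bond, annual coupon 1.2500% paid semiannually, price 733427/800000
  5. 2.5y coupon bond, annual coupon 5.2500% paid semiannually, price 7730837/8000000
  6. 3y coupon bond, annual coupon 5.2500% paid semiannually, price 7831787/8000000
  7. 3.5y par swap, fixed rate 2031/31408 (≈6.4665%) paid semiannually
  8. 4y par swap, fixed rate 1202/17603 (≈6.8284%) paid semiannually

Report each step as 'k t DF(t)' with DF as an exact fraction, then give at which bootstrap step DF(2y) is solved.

step 1 [0.5y] bond c/2=1/25: DF=(129207/125000 − 1/25·(0))/(1+1/25) = 9939/10000 ≈ 0.993900
step 2 [1y] bond c/2=9/200: DF=(2142249/2000000 − 9/200·(0.993900))/(1+9/200) = 4911/5000 ≈ 0.982200
step 3 [1.5y] swap r/2=637/29124: DF=(1 − 637/29124·(0.993900+0.982200))/(1+637/29124) = 9363/10000 ≈ 0.936300
step 4 [2y] bond c/2=1/160: DF=(733427/800000 − 1/160·(0.993900+0.982200+0.936300))/(1+1/160) = 893/1000 ≈ 0.893000
step 5 [2.5y] bond c/2=21/800: DF=(7730837/8000000 − 21/800·(0.993900+0.982200+0.936300+0.893000))/(1+21/800) = 8443/10000 ≈ 0.844300
step 6 [3y] bond c/2=21/800: DF=(7831787/8000000 − 21/800·(0.993900+0.982200+0.936300+0.893000+0.844300))/(1+21/800) = 167/200 ≈ 0.835000
step 7 [3.5y] swap r/2=2031/62816: DF=(1 − 2031/62816·(0.993900+0.982200+0.936300+0.893000+0.844300+0.835000))/(1+2031/62816) = 7969/10000 ≈ 0.796900
step 8 [4y] swap r/2=601/17603: DF=(1 − 601/17603·(0.993900+0.982200+0.936300+0.893000+0.844300+0.835000+0.796900))/(1+601/17603) = 1899/2500 ≈ 0.759600

1 1/2 9939/10000
2 1 4911/5000
3 3/2 9363/10000
4 2 893/1000
5 5/2 8443/10000
6 3 167/200
7 7/2 7969/10000
8 4 1899/2500
DF(2y) is solved at step 4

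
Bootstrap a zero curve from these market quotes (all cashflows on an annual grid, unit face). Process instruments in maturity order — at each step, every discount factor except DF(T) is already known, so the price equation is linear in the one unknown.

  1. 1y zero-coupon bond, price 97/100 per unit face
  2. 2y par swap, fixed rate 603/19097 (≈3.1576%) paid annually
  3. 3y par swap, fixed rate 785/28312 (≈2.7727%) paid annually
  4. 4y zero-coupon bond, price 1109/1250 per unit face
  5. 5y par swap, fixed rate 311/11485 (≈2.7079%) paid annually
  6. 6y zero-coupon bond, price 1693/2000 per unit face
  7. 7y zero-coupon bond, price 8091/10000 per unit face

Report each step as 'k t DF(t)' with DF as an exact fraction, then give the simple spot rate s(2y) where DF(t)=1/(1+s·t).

1 1 97/100
2 2 9397/10000
3 3 1843/2000
4 4 1109/1250
5 5 2189/2500
6 6 1693/2000
7 7 8091/10000
s(2y) = (1/(9397/10000) − 1)/(2) = 603/18794 ≈ 3.2085%

step 1 [1y] zero: DF = P = 97/100 ≈ 0.970000
step 2 [2y] swap r/1=603/19097: DF=(1 − 603/19097·(0.970000))/(1+603/19097) = 9397/10000 ≈ 0.939700
step 3 [3y] swap r/1=785/28312: DF=(1 − 785/28312·(0.970000+0.939700))/(1+785/28312) = 1843/2000 ≈ 0.921500
step 4 [4y] zero: DF = P = 1109/1250 ≈ 0.887200
step 5 [5y] swap r/1=311/11485: DF=(1 − 311/11485·(0.970000+0.939700+0.921500+0.887200))/(1+311/11485) = 2189/2500 ≈ 0.875600
step 6 [6y] zero: DF = P = 1693/2000 ≈ 0.846500
step 7 [7y] zero: DF = P = 8091/10000 ≈ 0.809100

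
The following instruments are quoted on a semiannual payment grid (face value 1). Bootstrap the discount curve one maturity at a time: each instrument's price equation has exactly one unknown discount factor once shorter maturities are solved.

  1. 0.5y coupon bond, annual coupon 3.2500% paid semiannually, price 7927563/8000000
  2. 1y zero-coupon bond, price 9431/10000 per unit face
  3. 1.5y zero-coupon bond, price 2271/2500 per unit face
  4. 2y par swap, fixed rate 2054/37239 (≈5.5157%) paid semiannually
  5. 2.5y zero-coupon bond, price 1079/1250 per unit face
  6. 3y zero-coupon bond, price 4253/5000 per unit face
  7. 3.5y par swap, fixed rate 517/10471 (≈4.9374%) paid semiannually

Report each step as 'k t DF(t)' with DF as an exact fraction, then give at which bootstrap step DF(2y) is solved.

step 1 [0.5y] bond c/2=13/800: DF=(7927563/8000000 − 13/800·(0))/(1+13/800) = 9751/10000 ≈ 0.975100
step 2 [1y] zero: DF = P = 9431/10000 ≈ 0.943100
step 3 [1.5y] zero: DF = P = 2271/2500 ≈ 0.908400
step 4 [2y] swap r/2=1027/37239: DF=(1 − 1027/37239·(0.975100+0.943100+0.908400))/(1+1027/37239) = 8973/10000 ≈ 0.897300
step 5 [2.5y] zero: DF = P = 1079/1250 ≈ 0.863200
step 6 [3y] zero: DF = P = 4253/5000 ≈ 0.850600
step 7 [3.5y] swap r/2=517/20942: DF=(1 − 517/20942·(0.975100+0.943100+0.908400+0.897300+0.863200+0.850600))/(1+517/20942) = 8449/10000 ≈ 0.844900

1 1/2 9751/10000
2 1 9431/10000
3 3/2 2271/2500
4 2 8973/10000
5 5/2 1079/1250
6 3 4253/5000
7 7/2 8449/10000
DF(2y) is solved at step 4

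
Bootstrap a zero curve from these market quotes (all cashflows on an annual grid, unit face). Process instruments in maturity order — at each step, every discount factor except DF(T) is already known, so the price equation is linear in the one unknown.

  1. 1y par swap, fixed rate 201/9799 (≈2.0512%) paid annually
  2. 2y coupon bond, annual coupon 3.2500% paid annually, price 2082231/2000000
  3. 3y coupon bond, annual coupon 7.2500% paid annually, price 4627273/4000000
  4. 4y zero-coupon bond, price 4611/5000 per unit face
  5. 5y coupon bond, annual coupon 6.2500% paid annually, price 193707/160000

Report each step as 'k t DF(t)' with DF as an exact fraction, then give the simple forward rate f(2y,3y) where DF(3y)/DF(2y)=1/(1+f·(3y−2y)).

step 1 [1y] swap r/1=201/9799: DF=(1 − 201/9799·(0))/(1+201/9799) = 9799/10000 ≈ 0.979900
step 2 [2y] bond c/1=13/400: DF=(2082231/2000000 − 13/400·(0.979900))/(1+13/400) = 391/400 ≈ 0.977500
step 3 [3y] bond c/1=29/400: DF=(4627273/4000000 − 29/400·(0.979900+0.977500))/(1+29/400) = 9463/10000 ≈ 0.946300
step 4 [4y] zero: DF = P = 4611/5000 ≈ 0.922200
step 5 [5y] bond c/1=1/16: DF=(193707/160000 − 1/16·(0.979900+0.977500+0.946300+0.922200))/(1+1/16) = 1143/1250 ≈ 0.914400

1 1 9799/10000
2 2 391/400
3 3 9463/10000
4 4 4611/5000
5 5 1143/1250
f(2y,3y) = ((391/400)/(9463/10000) − 1)/(1) = 312/9463 ≈ 3.2971%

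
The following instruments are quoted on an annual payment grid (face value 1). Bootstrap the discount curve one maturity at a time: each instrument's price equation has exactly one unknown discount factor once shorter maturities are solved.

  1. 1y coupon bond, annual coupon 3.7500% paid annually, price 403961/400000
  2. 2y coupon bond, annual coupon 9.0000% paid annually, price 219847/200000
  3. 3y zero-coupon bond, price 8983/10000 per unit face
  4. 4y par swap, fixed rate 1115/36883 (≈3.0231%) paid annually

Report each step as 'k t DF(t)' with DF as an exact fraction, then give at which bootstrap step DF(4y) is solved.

1 1 4867/5000
2 2 9281/10000
3 3 8983/10000
4 4 1777/2000
DF(4y) is solved at step 4

step 1 [1y] bond c/1=3/80: DF=(403961/400000 − 3/80·(0))/(1+3/80) = 4867/5000 ≈ 0.973400
step 2 [2y] bond c/1=9/100: DF=(219847/200000 − 9/100·(0.973400))/(1+9/100) = 9281/10000 ≈ 0.928100
step 3 [3y] zero: DF = P = 8983/10000 ≈ 0.898300
step 4 [4y] swap r/1=1115/36883: DF=(1 − 1115/36883·(0.973400+0.928100+0.898300))/(1+1115/36883) = 1777/2000 ≈ 0.888500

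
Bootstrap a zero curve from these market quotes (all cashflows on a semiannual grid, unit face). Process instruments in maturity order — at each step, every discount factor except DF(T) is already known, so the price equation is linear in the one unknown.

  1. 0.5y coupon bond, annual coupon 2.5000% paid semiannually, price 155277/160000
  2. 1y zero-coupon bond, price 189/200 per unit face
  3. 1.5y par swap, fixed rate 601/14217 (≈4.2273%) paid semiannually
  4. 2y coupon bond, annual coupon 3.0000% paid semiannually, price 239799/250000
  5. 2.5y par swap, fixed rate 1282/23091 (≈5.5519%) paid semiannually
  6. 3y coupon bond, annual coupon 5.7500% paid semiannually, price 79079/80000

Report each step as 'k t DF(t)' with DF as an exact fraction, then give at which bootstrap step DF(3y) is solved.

step 1 [0.5y] bond c/2=1/80: DF=(155277/160000 − 1/80·(0))/(1+1/80) = 1917/2000 ≈ 0.958500
step 2 [1y] zero: DF = P = 189/200 ≈ 0.945000
step 3 [1.5y] swap r/2=601/28434: DF=(1 − 601/28434·(0.958500+0.945000))/(1+601/28434) = 9399/10000 ≈ 0.939900
step 4 [2y] bond c/2=3/200: DF=(239799/250000 − 3/200·(0.958500+0.945000+0.939900))/(1+3/200) = 903/1000 ≈ 0.903000
step 5 [2.5y] swap r/2=641/23091: DF=(1 − 641/23091·(0.958500+0.945000+0.939900+0.903000))/(1+641/23091) = 4359/5000 ≈ 0.871800
step 6 [3y] bond c/2=23/800: DF=(79079/80000 − 23/800·(0.958500+0.945000+0.939900+0.903000+0.871800))/(1+23/800) = 4159/5000 ≈ 0.831800

1 1/2 1917/2000
2 1 189/200
3 3/2 9399/10000
4 2 903/1000
5 5/2 4359/5000
6 3 4159/5000
DF(3y) is solved at step 6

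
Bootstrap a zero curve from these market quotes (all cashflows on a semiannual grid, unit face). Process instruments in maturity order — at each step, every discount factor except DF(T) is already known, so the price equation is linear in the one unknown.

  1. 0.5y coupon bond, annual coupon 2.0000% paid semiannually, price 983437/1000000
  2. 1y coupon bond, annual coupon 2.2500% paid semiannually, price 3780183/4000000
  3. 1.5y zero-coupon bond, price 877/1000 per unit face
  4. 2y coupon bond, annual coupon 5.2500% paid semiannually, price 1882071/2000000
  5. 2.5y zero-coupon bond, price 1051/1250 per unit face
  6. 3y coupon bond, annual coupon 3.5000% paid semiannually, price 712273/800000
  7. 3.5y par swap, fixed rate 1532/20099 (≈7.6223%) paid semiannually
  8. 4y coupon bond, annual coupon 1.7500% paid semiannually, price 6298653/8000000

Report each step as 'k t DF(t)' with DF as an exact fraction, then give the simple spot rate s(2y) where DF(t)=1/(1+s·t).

1 1/2 9737/10000
2 1 9237/10000
3 3/2 877/1000
4 2 423/500
5 5/2 1051/1250
6 3 7983/10000
7 7/2 3851/5000
8 4 3641/5000
s(2y) = (1/(423/500) − 1)/(2) = 77/846 ≈ 9.1017%

step 1 [0.5y] bond c/2=1/100: DF=(983437/1000000 − 1/100·(0))/(1+1/100) = 9737/10000 ≈ 0.973700
step 2 [1y] bond c/2=9/800: DF=(3780183/4000000 − 9/800·(0.973700))/(1+9/800) = 9237/10000 ≈ 0.923700
step 3 [1.5y] zero: DF = P = 877/1000 ≈ 0.877000
step 4 [2y] bond c/2=21/800: DF=(1882071/2000000 − 21/800·(0.973700+0.923700+0.877000))/(1+21/800) = 423/500 ≈ 0.846000
step 5 [2.5y] zero: DF = P = 1051/1250 ≈ 0.840800
step 6 [3y] bond c/2=7/400: DF=(712273/800000 − 7/400·(0.973700+0.923700+0.877000+0.846000+0.840800))/(1+7/400) = 7983/10000 ≈ 0.798300
step 7 [3.5y] swap r/2=766/20099: DF=(1 − 766/20099·(0.973700+0.923700+0.877000+0.846000+0.840800+0.798300))/(1+766/20099) = 3851/5000 ≈ 0.770200
step 8 [4y] bond c/2=7/800: DF=(6298653/8000000 − 7/800·(0.973700+0.923700+0.877000+0.846000+0.840800+0.798300+0.770200))/(1+7/800) = 3641/5000 ≈ 0.728200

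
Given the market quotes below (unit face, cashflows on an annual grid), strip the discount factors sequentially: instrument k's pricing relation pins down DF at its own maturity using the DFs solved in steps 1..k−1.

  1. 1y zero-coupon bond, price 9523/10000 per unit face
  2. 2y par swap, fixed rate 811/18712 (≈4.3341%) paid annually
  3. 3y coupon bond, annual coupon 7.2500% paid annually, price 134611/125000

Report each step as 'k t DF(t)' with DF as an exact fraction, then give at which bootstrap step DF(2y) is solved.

1 1 9523/10000
2 2 9189/10000
3 3 1097/1250
DF(2y) is solved at step 2

step 1 [1y] zero: DF = P = 9523/10000 ≈ 0.952300
step 2 [2y] swap r/1=811/18712: DF=(1 − 811/18712·(0.952300))/(1+811/18712) = 9189/10000 ≈ 0.918900
step 3 [3y] bond c/1=29/400: DF=(134611/125000 − 29/400·(0.952300+0.918900))/(1+29/400) = 1097/1250 ≈ 0.877600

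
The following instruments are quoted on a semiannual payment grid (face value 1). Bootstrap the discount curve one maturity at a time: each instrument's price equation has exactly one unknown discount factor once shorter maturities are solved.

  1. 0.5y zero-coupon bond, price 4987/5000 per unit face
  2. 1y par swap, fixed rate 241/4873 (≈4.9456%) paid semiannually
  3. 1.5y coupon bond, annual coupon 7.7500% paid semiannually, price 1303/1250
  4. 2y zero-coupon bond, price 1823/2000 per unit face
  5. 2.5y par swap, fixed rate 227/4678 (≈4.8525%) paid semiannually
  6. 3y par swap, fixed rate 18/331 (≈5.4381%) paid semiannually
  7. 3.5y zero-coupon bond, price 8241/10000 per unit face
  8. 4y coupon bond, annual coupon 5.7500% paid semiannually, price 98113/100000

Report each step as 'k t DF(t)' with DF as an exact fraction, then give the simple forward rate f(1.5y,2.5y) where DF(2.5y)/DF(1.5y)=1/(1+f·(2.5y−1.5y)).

1 1/2 4987/5000
2 1 4759/5000
3 3/2 2327/2500
4 2 1823/2000
5 5/2 1773/2000
6 3 8497/10000
7 7/2 8241/10000
8 4 3881/5000
f(1.5y,2.5y) = ((2327/2500)/(1773/2000) − 1)/(1) = 443/8865 ≈ 4.9972%

step 1 [0.5y] zero: DF = P = 4987/5000 ≈ 0.997400
step 2 [1y] swap r/2=241/9746: DF=(1 − 241/9746·(0.997400))/(1+241/9746) = 4759/5000 ≈ 0.951800
step 3 [1.5y] bond c/2=31/800: DF=(1303/1250 − 31/800·(0.997400+0.951800))/(1+31/800) = 2327/2500 ≈ 0.930800
step 4 [2y] zero: DF = P = 1823/2000 ≈ 0.911500
step 5 [2.5y] swap r/2=227/9356: DF=(1 − 227/9356·(0.997400+0.951800+0.930800+0.911500))/(1+227/9356) = 1773/2000 ≈ 0.886500
step 6 [3y] swap r/2=9/331: DF=(1 − 9/331·(0.997400+0.951800+0.930800+0.911500+0.886500))/(1+9/331) = 8497/10000 ≈ 0.849700
step 7 [3.5y] zero: DF = P = 8241/10000 ≈ 0.824100
step 8 [4y] bond c/2=23/800: DF=(98113/100000 − 23/800·(0.997400+0.951800+0.930800+0.911500+0.886500+0.849700+0.824100))/(1+23/800) = 3881/5000 ≈ 0.776200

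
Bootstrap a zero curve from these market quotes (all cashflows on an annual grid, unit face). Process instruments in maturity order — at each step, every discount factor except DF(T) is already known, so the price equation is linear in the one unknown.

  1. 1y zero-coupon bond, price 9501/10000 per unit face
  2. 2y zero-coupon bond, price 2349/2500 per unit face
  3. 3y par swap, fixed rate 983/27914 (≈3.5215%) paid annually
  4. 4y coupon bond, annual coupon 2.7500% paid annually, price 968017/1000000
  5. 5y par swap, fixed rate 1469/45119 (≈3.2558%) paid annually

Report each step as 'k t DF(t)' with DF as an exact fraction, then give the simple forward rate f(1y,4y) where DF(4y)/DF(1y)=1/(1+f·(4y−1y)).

step 1 [1y] zero: DF = P = 9501/10000 ≈ 0.950100
step 2 [2y] zero: DF = P = 2349/2500 ≈ 0.939600
step 3 [3y] swap r/1=983/27914: DF=(1 − 983/27914·(0.950100+0.939600))/(1+983/27914) = 9017/10000 ≈ 0.901700
step 4 [4y] bond c/1=11/400: DF=(968017/1000000 − 11/400·(0.950100+0.939600+0.901700))/(1+11/400) = 4337/5000 ≈ 0.867400
step 5 [5y] swap r/1=1469/45119: DF=(1 − 1469/45119·(0.950100+0.939600+0.901700+0.867400))/(1+1469/45119) = 8531/10000 ≈ 0.853100

1 1 9501/10000
2 2 2349/2500
3 3 9017/10000
4 4 4337/5000
5 5 8531/10000
f(1y,4y) = ((9501/10000)/(4337/5000) − 1)/(3) = 827/26022 ≈ 3.1781%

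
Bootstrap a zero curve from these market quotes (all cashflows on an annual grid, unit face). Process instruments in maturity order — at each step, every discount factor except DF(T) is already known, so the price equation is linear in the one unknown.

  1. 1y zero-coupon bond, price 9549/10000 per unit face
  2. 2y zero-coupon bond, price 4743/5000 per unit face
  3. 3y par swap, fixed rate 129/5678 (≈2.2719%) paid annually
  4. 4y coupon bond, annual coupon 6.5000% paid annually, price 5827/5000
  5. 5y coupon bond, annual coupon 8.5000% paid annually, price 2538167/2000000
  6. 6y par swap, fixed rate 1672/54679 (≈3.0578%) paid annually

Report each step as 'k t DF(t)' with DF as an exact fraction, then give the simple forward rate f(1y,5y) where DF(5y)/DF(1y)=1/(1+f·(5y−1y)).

step 1 [1y] zero: DF = P = 9549/10000 ≈ 0.954900
step 2 [2y] zero: DF = P = 4743/5000 ≈ 0.948600
step 3 [3y] swap r/1=129/5678: DF=(1 − 129/5678·(0.954900+0.948600))/(1+129/5678) = 1871/2000 ≈ 0.935500
step 4 [4y] bond c/1=13/200: DF=(5827/5000 − 13/200·(0.954900+0.948600+0.935500))/(1+13/200) = 921/1000 ≈ 0.921000
step 5 [5y] bond c/1=17/200: DF=(2538167/2000000 − 17/200·(0.954900+0.948600+0.935500+0.921000))/(1+17/200) = 8751/10000 ≈ 0.875100
step 6 [6y] swap r/1=1672/54679: DF=(1 − 1672/54679·(0.954900+0.948600+0.935500+0.921000+0.875100))/(1+1672/54679) = 1041/1250 ≈ 0.832800

1 1 9549/10000
2 2 4743/5000
3 3 1871/2000
4 4 921/1000
5 5 8751/10000
6 6 1041/1250
f(1y,5y) = ((9549/10000)/(8751/10000) − 1)/(4) = 133/5834 ≈ 2.2797%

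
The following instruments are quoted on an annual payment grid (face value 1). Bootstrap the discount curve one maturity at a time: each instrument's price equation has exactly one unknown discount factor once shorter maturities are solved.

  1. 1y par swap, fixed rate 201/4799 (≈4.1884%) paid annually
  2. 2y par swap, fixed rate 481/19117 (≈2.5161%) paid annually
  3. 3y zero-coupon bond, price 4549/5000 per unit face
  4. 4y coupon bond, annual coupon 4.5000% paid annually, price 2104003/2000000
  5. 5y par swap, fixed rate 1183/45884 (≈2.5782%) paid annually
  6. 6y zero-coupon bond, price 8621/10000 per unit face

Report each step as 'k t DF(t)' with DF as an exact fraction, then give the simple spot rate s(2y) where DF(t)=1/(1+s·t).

step 1 [1y] swap r/1=201/4799: DF=(1 − 201/4799·(0))/(1+201/4799) = 4799/5000 ≈ 0.959800
step 2 [2y] swap r/1=481/19117: DF=(1 − 481/19117·(0.959800))/(1+481/19117) = 9519/10000 ≈ 0.951900
step 3 [3y] zero: DF = P = 4549/5000 ≈ 0.909800
step 4 [4y] bond c/1=9/200: DF=(2104003/2000000 − 9/200·(0.959800+0.951900+0.909800))/(1+9/200) = 2213/2500 ≈ 0.885200
step 5 [5y] swap r/1=1183/45884: DF=(1 − 1183/45884·(0.959800+0.951900+0.909800+0.885200))/(1+1183/45884) = 8817/10000 ≈ 0.881700
step 6 [6y] zero: DF = P = 8621/10000 ≈ 0.862100

1 1 4799/5000
2 2 9519/10000
3 3 4549/5000
4 4 2213/2500
5 5 8817/10000
6 6 8621/10000
s(2y) = (1/(9519/10000) − 1)/(2) = 481/19038 ≈ 2.5265%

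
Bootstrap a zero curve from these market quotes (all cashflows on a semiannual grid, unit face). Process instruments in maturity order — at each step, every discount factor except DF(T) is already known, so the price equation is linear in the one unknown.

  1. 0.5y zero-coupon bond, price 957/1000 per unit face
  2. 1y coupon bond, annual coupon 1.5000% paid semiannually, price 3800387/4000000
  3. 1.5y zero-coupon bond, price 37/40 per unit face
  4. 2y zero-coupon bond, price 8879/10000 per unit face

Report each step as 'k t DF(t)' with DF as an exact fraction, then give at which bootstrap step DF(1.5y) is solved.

1 1/2 957/1000
2 1 9359/10000
3 3/2 37/40
4 2 8879/10000
DF(1.5y) is solved at step 3

step 1 [0.5y] zero: DF = P = 957/1000 ≈ 0.957000
step 2 [1y] bond c/2=3/400: DF=(3800387/4000000 − 3/400·(0.957000))/(1+3/400) = 9359/10000 ≈ 0.935900
step 3 [1.5y] zero: DF = P = 37/40 ≈ 0.925000
step 4 [2y] zero: DF = P = 8879/10000 ≈ 0.887900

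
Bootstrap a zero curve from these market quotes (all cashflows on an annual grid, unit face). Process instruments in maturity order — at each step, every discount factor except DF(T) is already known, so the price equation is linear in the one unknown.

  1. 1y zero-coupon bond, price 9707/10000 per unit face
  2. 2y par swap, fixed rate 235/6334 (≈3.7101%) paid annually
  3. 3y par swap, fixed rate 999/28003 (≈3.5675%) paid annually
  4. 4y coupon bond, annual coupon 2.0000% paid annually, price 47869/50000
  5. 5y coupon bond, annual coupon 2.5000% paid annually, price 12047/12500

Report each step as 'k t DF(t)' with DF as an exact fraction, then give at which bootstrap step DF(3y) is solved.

step 1 [1y] zero: DF = P = 9707/10000 ≈ 0.970700
step 2 [2y] swap r/1=235/6334: DF=(1 − 235/6334·(0.970700))/(1+235/6334) = 1859/2000 ≈ 0.929500
step 3 [3y] swap r/1=999/28003: DF=(1 − 999/28003·(0.970700+0.929500))/(1+999/28003) = 9001/10000 ≈ 0.900100
step 4 [4y] bond c/1=1/50: DF=(47869/50000 − 1/50·(0.970700+0.929500+0.900100))/(1+1/50) = 8837/10000 ≈ 0.883700
step 5 [5y] bond c/1=1/40: DF=(12047/12500 − 1/40·(0.970700+0.929500+0.900100+0.883700))/(1+1/40) = 1063/1250 ≈ 0.850400

1 1 9707/10000
2 2 1859/2000
3 3 9001/10000
4 4 8837/10000
5 5 1063/1250
DF(3y) is solved at step 3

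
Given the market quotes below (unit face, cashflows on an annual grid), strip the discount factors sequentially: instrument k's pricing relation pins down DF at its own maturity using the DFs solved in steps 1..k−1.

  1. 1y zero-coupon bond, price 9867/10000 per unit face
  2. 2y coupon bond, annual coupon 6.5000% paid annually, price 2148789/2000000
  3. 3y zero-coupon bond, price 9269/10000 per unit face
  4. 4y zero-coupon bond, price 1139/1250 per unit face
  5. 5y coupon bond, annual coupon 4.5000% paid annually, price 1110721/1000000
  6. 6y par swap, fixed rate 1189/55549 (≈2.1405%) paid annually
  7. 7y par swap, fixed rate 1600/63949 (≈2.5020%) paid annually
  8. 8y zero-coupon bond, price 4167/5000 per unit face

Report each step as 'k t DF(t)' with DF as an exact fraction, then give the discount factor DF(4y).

1 1 9867/10000
2 2 4743/5000
3 3 9269/10000
4 4 1139/1250
5 5 2251/2500
6 6 8811/10000
7 7 21/25
8 8 4167/5000
DF(4y) = 1139/1250 ≈ 0.911200

step 1 [1y] zero: DF = P = 9867/10000 ≈ 0.986700
step 2 [2y] bond c/1=13/200: DF=(2148789/2000000 − 13/200·(0.986700))/(1+13/200) = 4743/5000 ≈ 0.948600
step 3 [3y] zero: DF = P = 9269/10000 ≈ 0.926900
step 4 [4y] zero: DF = P = 1139/1250 ≈ 0.911200
step 5 [5y] bond c/1=9/200: DF=(1110721/1000000 − 9/200·(0.986700+0.948600+0.926900+0.911200))/(1+9/200) = 2251/2500 ≈ 0.900400
step 6 [6y] swap r/1=1189/55549: DF=(1 − 1189/55549·(0.986700+0.948600+0.926900+0.911200+0.900400))/(1+1189/55549) = 8811/10000 ≈ 0.881100
step 7 [7y] swap r/1=1600/63949: DF=(1 − 1600/63949·(0.986700+0.948600+0.926900+0.911200+0.900400+0.881100))/(1+1600/63949) = 21/25 ≈ 0.840000
step 8 [8y] zero: DF = P = 4167/5000 ≈ 0.833400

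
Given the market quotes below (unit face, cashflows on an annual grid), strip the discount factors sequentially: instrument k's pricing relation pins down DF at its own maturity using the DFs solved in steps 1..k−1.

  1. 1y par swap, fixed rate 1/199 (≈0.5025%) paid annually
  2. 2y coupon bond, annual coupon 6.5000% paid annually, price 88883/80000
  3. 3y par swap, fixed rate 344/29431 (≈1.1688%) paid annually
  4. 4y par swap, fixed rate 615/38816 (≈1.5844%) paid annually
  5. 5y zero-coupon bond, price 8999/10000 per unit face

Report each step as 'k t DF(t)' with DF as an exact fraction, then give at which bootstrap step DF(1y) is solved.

step 1 [1y] swap r/1=1/199: DF=(1 − 1/199·(0))/(1+1/199) = 199/200 ≈ 0.995000
step 2 [2y] bond c/1=13/200: DF=(88883/80000 − 13/200·(0.995000))/(1+13/200) = 393/400 ≈ 0.982500
step 3 [3y] swap r/1=344/29431: DF=(1 − 344/29431·(0.995000+0.982500))/(1+344/29431) = 1207/1250 ≈ 0.965600
step 4 [4y] swap r/1=615/38816: DF=(1 − 615/38816·(0.995000+0.982500+0.965600))/(1+615/38816) = 1877/2000 ≈ 0.938500
step 5 [5y] zero: DF = P = 8999/10000 ≈ 0.899900

1 1 199/200
2 2 393/400
3 3 1207/1250
4 4 1877/2000
5 5 8999/10000
DF(1y) is solved at step 1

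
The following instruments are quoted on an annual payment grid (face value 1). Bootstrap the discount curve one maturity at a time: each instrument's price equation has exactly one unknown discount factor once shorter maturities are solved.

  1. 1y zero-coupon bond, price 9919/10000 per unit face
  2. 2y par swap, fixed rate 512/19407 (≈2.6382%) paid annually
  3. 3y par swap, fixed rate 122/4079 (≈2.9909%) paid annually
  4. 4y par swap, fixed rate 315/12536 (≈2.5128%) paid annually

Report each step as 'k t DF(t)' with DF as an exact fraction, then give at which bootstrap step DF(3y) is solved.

step 1 [1y] zero: DF = P = 9919/10000 ≈ 0.991900
step 2 [2y] swap r/1=512/19407: DF=(1 − 512/19407·(0.991900))/(1+512/19407) = 593/625 ≈ 0.948800
step 3 [3y] swap r/1=122/4079: DF=(1 − 122/4079·(0.991900+0.948800))/(1+122/4079) = 4573/5000 ≈ 0.914600
step 4 [4y] swap r/1=315/12536: DF=(1 − 315/12536·(0.991900+0.948800+0.914600))/(1+315/12536) = 1811/2000 ≈ 0.905500

1 1 9919/10000
2 2 593/625
3 3 4573/5000
4 4 1811/2000
DF(3y) is solved at step 3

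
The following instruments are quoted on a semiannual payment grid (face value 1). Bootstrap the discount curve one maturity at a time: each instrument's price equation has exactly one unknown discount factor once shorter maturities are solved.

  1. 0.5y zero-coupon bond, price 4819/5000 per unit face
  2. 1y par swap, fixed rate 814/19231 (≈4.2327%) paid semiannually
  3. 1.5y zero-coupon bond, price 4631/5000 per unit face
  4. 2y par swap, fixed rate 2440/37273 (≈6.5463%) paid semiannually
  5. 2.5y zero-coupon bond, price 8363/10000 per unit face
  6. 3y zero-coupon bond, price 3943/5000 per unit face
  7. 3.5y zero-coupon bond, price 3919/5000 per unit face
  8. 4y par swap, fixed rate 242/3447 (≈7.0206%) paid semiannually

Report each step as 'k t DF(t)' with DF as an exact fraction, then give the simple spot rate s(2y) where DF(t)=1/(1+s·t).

1 1/2 4819/5000
2 1 9593/10000
3 3/2 4631/5000
4 2 439/500
5 5/2 8363/10000
6 3 3943/5000
7 7/2 3919/5000
8 4 379/500
s(2y) = (1/(439/500) − 1)/(2) = 61/878 ≈ 6.9476%

step 1 [0.5y] zero: DF = P = 4819/5000 ≈ 0.963800
step 2 [1y] swap r/2=407/19231: DF=(1 − 407/19231·(0.963800))/(1+407/19231) = 9593/10000 ≈ 0.959300
step 3 [1.5y] zero: DF = P = 4631/5000 ≈ 0.926200
step 4 [2y] swap r/2=1220/37273: DF=(1 − 1220/37273·(0.963800+0.959300+0.926200))/(1+1220/37273) = 439/500 ≈ 0.878000
step 5 [2.5y] zero: DF = P = 8363/10000 ≈ 0.836300
step 6 [3y] zero: DF = P = 3943/5000 ≈ 0.788600
step 7 [3.5y] zero: DF = P = 3919/5000 ≈ 0.783800
step 8 [4y] swap r/2=121/3447: DF=(1 − 121/3447·(0.963800+0.959300+0.926200+0.878000+0.836300+0.788600+0.783800))/(1+121/3447) = 379/500 ≈ 0.758000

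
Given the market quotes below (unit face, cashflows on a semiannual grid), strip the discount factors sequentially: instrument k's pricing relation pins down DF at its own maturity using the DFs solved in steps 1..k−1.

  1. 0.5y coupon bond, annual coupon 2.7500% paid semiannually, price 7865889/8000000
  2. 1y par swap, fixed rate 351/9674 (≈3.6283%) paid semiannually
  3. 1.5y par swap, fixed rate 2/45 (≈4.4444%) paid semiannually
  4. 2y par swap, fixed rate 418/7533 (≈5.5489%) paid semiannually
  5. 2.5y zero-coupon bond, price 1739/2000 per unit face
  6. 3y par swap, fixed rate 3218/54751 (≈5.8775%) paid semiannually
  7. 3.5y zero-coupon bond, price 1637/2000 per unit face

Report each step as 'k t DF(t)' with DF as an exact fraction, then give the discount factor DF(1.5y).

1 1/2 9699/10000
2 1 9649/10000
3 3/2 4681/5000
4 2 1791/2000
5 5/2 1739/2000
6 3 8391/10000
7 7/2 1637/2000
DF(1.5y) = 4681/5000 ≈ 0.936200

step 1 [0.5y] bond c/2=11/800: DF=(7865889/8000000 − 11/800·(0))/(1+11/800) = 9699/10000 ≈ 0.969900
step 2 [1y] swap r/2=351/19348: DF=(1 − 351/19348·(0.969900))/(1+351/19348) = 9649/10000 ≈ 0.964900
step 3 [1.5y] swap r/2=1/45: DF=(1 − 1/45·(0.969900+0.964900))/(1+1/45) = 4681/5000 ≈ 0.936200
step 4 [2y] swap r/2=209/7533: DF=(1 − 209/7533·(0.969900+0.964900+0.936200))/(1+209/7533) = 1791/2000 ≈ 0.895500
step 5 [2.5y] zero: DF = P = 1739/2000 ≈ 0.869500
step 6 [3y] swap r/2=1609/54751: DF=(1 − 1609/54751·(0.969900+0.964900+0.936200+0.895500+0.869500))/(1+1609/54751) = 8391/10000 ≈ 0.839100
step 7 [3.5y] zero: DF = P = 1637/2000 ≈ 0.818500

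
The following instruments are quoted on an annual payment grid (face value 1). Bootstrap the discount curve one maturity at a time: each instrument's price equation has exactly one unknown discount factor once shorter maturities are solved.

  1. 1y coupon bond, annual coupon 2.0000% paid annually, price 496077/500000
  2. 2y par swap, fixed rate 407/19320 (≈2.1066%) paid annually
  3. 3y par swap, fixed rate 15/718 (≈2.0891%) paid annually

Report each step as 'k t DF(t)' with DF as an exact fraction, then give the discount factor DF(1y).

step 1 [1y] bond c/1=1/50: DF=(496077/500000 − 1/50·(0))/(1+1/50) = 9727/10000 ≈ 0.972700
step 2 [2y] swap r/1=407/19320: DF=(1 − 407/19320·(0.972700))/(1+407/19320) = 9593/10000 ≈ 0.959300
step 3 [3y] swap r/1=15/718: DF=(1 − 15/718·(0.972700+0.959300))/(1+15/718) = 47/50 ≈ 0.940000

1 1 9727/10000
2 2 9593/10000
3 3 47/50
DF(1y) = 9727/10000 ≈ 0.972700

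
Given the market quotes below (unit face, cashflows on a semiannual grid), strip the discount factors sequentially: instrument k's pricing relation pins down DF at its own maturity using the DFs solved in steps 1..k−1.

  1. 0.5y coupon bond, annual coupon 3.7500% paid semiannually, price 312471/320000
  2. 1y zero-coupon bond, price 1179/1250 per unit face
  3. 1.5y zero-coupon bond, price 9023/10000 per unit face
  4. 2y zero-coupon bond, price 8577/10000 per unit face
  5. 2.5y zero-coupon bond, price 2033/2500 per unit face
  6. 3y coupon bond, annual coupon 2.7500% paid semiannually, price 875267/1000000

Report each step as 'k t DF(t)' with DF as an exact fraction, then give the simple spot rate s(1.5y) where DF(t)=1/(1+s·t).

step 1 [0.5y] bond c/2=3/160: DF=(312471/320000 − 3/160·(0))/(1+3/160) = 1917/2000 ≈ 0.958500
step 2 [1y] zero: DF = P = 1179/1250 ≈ 0.943200
step 3 [1.5y] zero: DF = P = 9023/10000 ≈ 0.902300
step 4 [2y] zero: DF = P = 8577/10000 ≈ 0.857700
step 5 [2.5y] zero: DF = P = 2033/2500 ≈ 0.813200
step 6 [3y] bond c/2=11/800: DF=(875267/1000000 − 11/800·(0.958500+0.943200+0.902300+0.857700+0.813200))/(1+11/800) = 8027/10000 ≈ 0.802700

1 1/2 1917/2000
2 1 1179/1250
3 3/2 9023/10000
4 2 8577/10000
5 5/2 2033/2500
6 3 8027/10000
s(1.5y) = (1/(9023/10000) − 1)/(3/2) = 1954/27069 ≈ 7.2186%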